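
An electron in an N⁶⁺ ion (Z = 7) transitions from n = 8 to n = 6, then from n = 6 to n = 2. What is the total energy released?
156.252961 eV

The energy levels of N⁶⁺ are E_n = -13.6057 × 7² / n² eV.

First transition (8 → 6):
ΔE₁ = |E_6 - E_8|
ΔE₁ = |-18.518869444444 - (-10.416864062500)| = 8.102005382 eV

Second transition (6 → 2):
ΔE₂ = |E_2 - E_6|
ΔE₂ = |-166.669825000000 - (-18.518869444444)| = 148.150955556 eV

Total energy released:
E_total = ΔE₁ + ΔE₂ = 8.102005382 + 148.150955556 = 156.252961 eV

Note: This equals the direct transition 8 → 2: 156.252961 eV ✓
Energy is conserved regardless of the path taken.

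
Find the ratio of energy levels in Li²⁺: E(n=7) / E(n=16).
5.224490

Using E_n = -13.6057 Z² / n² eV with Z = 3:

E_7 = -13.6057 × 3² / 7² = -122.4513 / 49 = -2.499006122449 eV
E_16 = -13.6057 × 3² / 16² = -122.4513 / 256 = -0.478325390625 eV

The ratio is:
E_7/E_16 = (-2.499006122449) / (-0.478325390625)
E_7/E_16 = (-122.4513/49) / (-122.4513/256)
E_7/E_16 = 256/49
E_7/E_16 = 5.224490
(Note: the Z² factors cancel in the ratio.)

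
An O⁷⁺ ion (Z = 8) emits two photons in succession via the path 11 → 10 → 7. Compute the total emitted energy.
10.574307 eV

The energy levels of O⁷⁺ are E_n = -13.6057 × 8² / n² eV.

First transition (11 → 10):
ΔE₁ = |E_10 - E_11|
ΔE₁ = |-8.707648000000 - (-7.196403305785)| = 1.511244694 eV

Second transition (10 → 7):
ΔE₂ = |E_7 - E_10|
ΔE₂ = |-17.770710204082 - (-8.707648000000)| = 9.063062204 eV

Total energy released:
E_total = ΔE₁ + ΔE₂ = 1.511244694 + 9.063062204 = 10.574307 eV

Note: This equals the direct transition 11 → 7: 10.574307 eV ✓
Energy is conserved regardless of the path taken.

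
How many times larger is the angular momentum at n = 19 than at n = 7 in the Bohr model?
2.714286

In the Bohr model, L_n = nℏ, so the ratio is purely the ratio of quantum numbers:

L_19/L_7 = 19ℏ / 7ℏ = 19/7 = 2.714286

The angular momentum scales linearly with n.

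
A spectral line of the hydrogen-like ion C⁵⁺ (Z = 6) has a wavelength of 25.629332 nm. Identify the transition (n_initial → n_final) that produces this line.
n = 9 → n = 3

First, find the photon energy from the wavelength (hc = 1239.84 eV·nm):
E = hc/λ = 1239.84 eV·nm / 25.629332 nm = 48.375822 eV

The energy levels of C⁵⁺ satisfy E_n = -13.6057 × 6² / n² eV, so an emission n_i → n_f releases
ΔE = 13.6057 × 6² × (1/n_f² − 1/n_i²) eV.

Setting ΔE equal to the photon energy:
1/n_f² − 1/n_i² = 48.375822 / (13.6057 × 6²) = 0.098765432

Since 1/n_i² must be positive, we need 1/n_f² > 0.098765432, i.e. n_f ≤ 3. For each allowed n_f, solve n_i = (1/n_f² − 0.098765432)^(−1/2) and check whether it is a whole number:
  n_f = 1: 1/n_i² = 1.000000000 − 0.098765432 = 0.901234568 → n_i = 1.053  (not an integer) ✗
  n_f = 2: 1/n_i² = 0.250000000 − 0.098765432 = 0.151234568 → n_i = 2.571  (not an integer) ✗
  n_f = 3: 1/n_i² = 0.111111111 − 0.098765432 = 0.012345679 → n_i = 9.000  → integer, n_i = 9 ✓

Only n_f = 3 gives an integer upper level, n_i = 9.

The transition is from n = 9 to n = 3 (emission).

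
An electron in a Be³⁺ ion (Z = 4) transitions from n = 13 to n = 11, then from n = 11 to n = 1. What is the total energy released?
216.403086 eV

The energy levels of Be³⁺ are E_n = -13.6057 × 4² / n² eV.

First transition (13 → 11):
ΔE₁ = |E_11 - E_13|
ΔE₁ = |-1.799100826446 - (-1.288113609467)| = 0.510987217 eV

Second transition (11 → 1):
ΔE₂ = |E_1 - E_11|
ΔE₂ = |-217.691200000000 - (-1.799100826446)| = 215.892099174 eV

Total energy released:
E_total = ΔE₁ + ΔE₂ = 0.510987217 + 215.892099174 = 216.403086 eV

Note: This equals the direct transition 13 → 1: 216.403086 eV ✓
Energy is conserved regardless of the path taken.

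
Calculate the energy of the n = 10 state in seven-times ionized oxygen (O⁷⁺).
-8.7076 eV

For hydrogen-like ions, the energy levels scale with Z²:
E_n = -13.6057 Z² / n² eV

For O⁷⁺ (Z = 8) at n = 10:
E_10 = -13.6057 × 8² / 10²
E_10 = -13.6057 × 64 / 100
E_10 = -870.7648 / 100
E_10 = -8.7076 eV

The energy is 64 times more negative than hydrogen at the same n due to the stronger nuclear charge.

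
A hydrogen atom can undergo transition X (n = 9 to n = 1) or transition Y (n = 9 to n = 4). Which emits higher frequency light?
9 → 1

Calculate the energy for each transition:

Transition 9 → 1:
ΔE₁ = |E_1 - E_9| = |-13.6057/1² - (-13.6057/9²)|
ΔE₁ = |-13.605700000 - (-0.167971605)| = 13.437728 eV

Transition 9 → 4:
ΔE₂ = |E_4 - E_9| = |-13.6057/4² - (-13.6057/9²)|
ΔE₂ = |-0.850356250 - (-0.167971605)| = 0.682385 eV

Since 13.437728 eV > 0.682385 eV, the transition 9 → 1 emits the more energetic photon.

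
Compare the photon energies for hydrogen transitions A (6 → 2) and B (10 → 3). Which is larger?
6 → 2

Calculate the energy for each transition:

Transition 6 → 2:
ΔE₁ = |E_2 - E_6| = |-13.6057/2² - (-13.6057/6²)|
ΔE₁ = |-3.40142500000 - (-0.37793611111)| = 3.02348889 eV

Transition 10 → 3:
ΔE₂ = |E_3 - E_10| = |-13.6057/3² - (-13.6057/10²)|
ΔE₂ = |-1.51174444444 - (-0.13605700000)| = 1.37568744 eV

Since 3.02348889 eV > 1.37568744 eV, the transition 6 → 2 emits the more energetic photon.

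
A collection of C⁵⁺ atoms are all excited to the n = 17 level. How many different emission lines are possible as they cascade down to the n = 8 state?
45

The electron can occupy levels n = 8, 9, ..., 17 during de-excitation — that is m = 17 - 8 + 1 = 10 distinct levels.

The number of distinct spectral lines equals the number of ways to choose 2 of these m levels (each pair gives one possible emission transition):

Number of lines = m(m-1)/2 = 10×9/2 = 45

These correspond to all possible transitions between the 10 levels:
17 → 16, 17 → 15, 17 → 14, 17 → 13, 17 → 12, 17 → 11, 17 → 10, 17 → 9...

Each transition produces a photon with a unique energy (and thus wavelength). This count does not depend on Z.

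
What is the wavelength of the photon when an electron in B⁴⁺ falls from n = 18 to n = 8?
290.7076 nm

First, find the transition energy using E_n = -13.6057 Z² / n² eV:
E_18 = -13.6057 × 5² / 18² = -1.04982253 eV
E_8 = -13.6057 × 5² / 8² = -5.31472656 eV

Photon energy: |ΔE| = |E_8 - E_18| = 4.26490403 eV

Convert to wavelength using E = hc/λ with hc = 1239.84 eV·nm:
λ = hc/E = 1239.84 eV·nm / 4.26490403 eV
λ = 290.7076 nm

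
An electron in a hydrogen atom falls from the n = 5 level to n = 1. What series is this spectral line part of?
Lyman series

The spectral series in hydrogen are named based on the final (lower) energy level:
- Lyman series: n_final = 1 (ultraviolet)
- Balmer series: n_final = 2 (visible/near-UV)
- Paschen series: n_final = 3 (infrared)
- Brackett series: n_final = 4 (infrared)
- Pfund series: n_final = 5 (far infrared)

Since this transition ends at n = 1, it belongs to the Lyman series.

For reference, this 5 → 1 line has photon energy
ΔE = 13.6057 eV × (1/1² - 1/5²) = 13.06147 eV,
corresponding to wavelength λ = hc/ΔE = 1239.84 eV·nm / 13.06147 eV = 94.923 nm in the ultraviolet region.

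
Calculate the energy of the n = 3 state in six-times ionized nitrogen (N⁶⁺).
-74.075478 eV

For hydrogen-like ions, the energy levels scale with Z²:
E_n = -13.6057 Z² / n² eV

For N⁶⁺ (Z = 7) at n = 3:
E_3 = -13.6057 × 7² / 3²
E_3 = -13.6057 × 49 / 9
E_3 = -666.6793 / 9
E_3 = -74.075478 eV

The energy is 49 times more negative than hydrogen at the same n due to the stronger nuclear charge.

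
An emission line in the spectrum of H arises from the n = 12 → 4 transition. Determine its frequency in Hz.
1.82769e+14 Hz

First, find the transition energy:
E_12 = -13.6057 / 12² = -0.094484028 eV
E_4 = -13.6057 / 4² = -0.850356250 eV
|ΔE| = |E_4 - E_12| = 0.755872222 eV

Convert to Joules: E = 0.755872222 eV × (1.602177 × 10⁻¹⁹ J/eV) = 1.2110411e-19 J

Using E = hf:
f = E/h = 1.2110411e-19 J / (6.62607 × 10⁻³⁴ J·s)
f = 1.82769e+14 Hz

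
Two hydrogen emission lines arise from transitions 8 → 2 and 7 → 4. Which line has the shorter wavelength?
8 → 2

Calculate the energy for each transition:

Transition 8 → 2:
ΔE₁ = |E_2 - E_8| = |-13.6057/2² - (-13.6057/8²)|
ΔE₁ = |-3.401425000 - (-0.212589063)| = 3.188836 eV

Transition 7 → 4:
ΔE₂ = |E_4 - E_7| = |-13.6057/4² - (-13.6057/7²)|
ΔE₂ = |-0.850356250 - (-0.277667347)| = 0.572689 eV

Since 3.188836 eV > 0.572689 eV, the transition 8 → 2 emits the more energetic photon.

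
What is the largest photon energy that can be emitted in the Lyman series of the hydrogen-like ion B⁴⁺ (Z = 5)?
340.14250 eV

The series limit corresponds to the transition from n = ∞ to n = 1.
This is the highest energy (shortest wavelength) transition in the Lyman series.

E_∞ = 0 eV
E_1 = -13.6057 × 5² / 1² = -340.14250 eV

Energy at series limit:
ΔE = E_∞ - E_1 = 0 - (-340.14250) = 340.14250 eV

This energy equals the ionization energy from the n = 1 state of B⁴⁺.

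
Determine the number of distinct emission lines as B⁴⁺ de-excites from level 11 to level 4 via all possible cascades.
28

The electron can occupy levels n = 4, 5, ..., 11 during de-excitation — that is m = 11 - 4 + 1 = 8 distinct levels.

The number of distinct spectral lines equals the number of ways to choose 2 of these m levels (each pair gives one possible emission transition):

Number of lines = m(m-1)/2 = 8×7/2 = 28

These correspond to all possible transitions between the 8 levels:
11 → 10, 11 → 9, 11 → 8, 11 → 7, 11 → 6, 11 → 5, 11 → 4, 10 → 9...

Each transition produces a photon with a unique energy (and thus wavelength). This count does not depend on Z.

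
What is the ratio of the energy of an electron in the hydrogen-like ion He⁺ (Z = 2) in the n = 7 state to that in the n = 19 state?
7.367

Using E_n = -13.6057 Z² / n² eV with Z = 2:

E_7 = -13.6057 × 2² / 7² = -54.4228 / 49 = -1.110669388 eV
E_19 = -13.6057 × 2² / 19² = -54.4228 / 361 = -0.150755679 eV

The ratio is:
E_7/E_19 = (-1.110669388) / (-0.150755679)
E_7/E_19 = (-54.4228/49) / (-54.4228/361)
E_7/E_19 = 361/49
E_7/E_19 = 7.367
(Note: the Z² factors cancel in the ratio.)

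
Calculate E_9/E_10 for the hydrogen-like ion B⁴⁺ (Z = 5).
1.235

Using E_n = -13.6057 Z² / n² eV with Z = 5:

E_9 = -13.6057 × 5² / 9² = -340.1425 / 81 = -4.199290123 eV
E_10 = -13.6057 × 5² / 10² = -340.1425 / 100 = -3.401425000 eV

The ratio is:
E_9/E_10 = (-4.199290123) / (-3.401425000)
E_9/E_10 = (-340.1425/81) / (-340.1425/100)
E_9/E_10 = 100/81
E_9/E_10 = 1.235
(Note: the Z² factors cancel in the ratio.)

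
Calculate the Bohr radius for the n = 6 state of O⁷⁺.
0.2381 nm (or 2.3813 Å)

The Bohr radius formula is:
r_n = n² a₀ / Z

where a₀ = 0.0529177 nm is the Bohr radius.

For O⁷⁺ (Z = 8) at n = 6:
r_6 = 6² × 0.0529177 nm / 8
r_6 = 36 × 0.0529177 nm / 8
r_6 = 1.90504 nm / 8
r_6 = 0.2381 nm

The electron orbits at approximately 0.2381 nm from the nucleus.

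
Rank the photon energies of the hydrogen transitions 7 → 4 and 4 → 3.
4 → 3

Calculate the energy for each transition:

Transition 7 → 4:
ΔE₁ = |E_4 - E_7| = |-13.6057/4² - (-13.6057/7²)|
ΔE₁ = |-0.850356250 - (-0.277667347)| = 0.572689 eV

Transition 4 → 3:
ΔE₂ = |E_3 - E_4| = |-13.6057/3² - (-13.6057/4²)|
ΔE₂ = |-1.511744444 - (-0.850356250)| = 0.661388 eV

Since 0.661388 eV > 0.572689 eV, the transition 4 → 3 emits the more energetic photon.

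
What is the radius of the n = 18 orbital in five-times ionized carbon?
2.857557 nm (or 28.575569 Å)

The Bohr radius formula is:
r_n = n² a₀ / Z

where a₀ = 0.052917721 nm is the Bohr radius.

For C⁵⁺ (Z = 6) at n = 18:
r_18 = 18² × 0.052917721 nm / 6
r_18 = 324 × 0.052917721 nm / 6
r_18 = 17.1453416 nm / 6
r_18 = 2.857557 nm

The electron orbits at approximately 2.857557 nm from the nucleus.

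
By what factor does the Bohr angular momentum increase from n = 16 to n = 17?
1.0625

In the Bohr model, L_n = nℏ, so the ratio is purely the ratio of quantum numbers:

L_17/L_16 = 17ℏ / 16ℏ = 17/16 = 1.0625

The angular momentum scales linearly with n.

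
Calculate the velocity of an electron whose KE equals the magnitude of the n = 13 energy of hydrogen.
1.68284e+05 m/s (or 0.056% of c)

The binding energy at n = 13 for hydrogen is:
E_13 = -13.6057/13² = -0.0805071006 eV
|E_13| = 0.0805071006 eV

Convert to Joules:
KE = 0.0805071006 eV × (1.602177 × 10⁻¹⁹ J/eV) = 1.2898662e-20 J

Using KE = ½mv²:
v = √(2·KE/m_e)
v = √(2 × 1.2898662e-20 J / 9.10938 × 10⁻³¹ kg)
v = 1.68284e+05 m/s

This is approximately 0.056% the speed of light.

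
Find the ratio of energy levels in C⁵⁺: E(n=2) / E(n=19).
90.250

Using E_n = -13.6057 Z² / n² eV with Z = 6:

E_2 = -13.6057 × 6² / 2² = -489.8052 / 4 = -122.451300000 eV
E_19 = -13.6057 × 6² / 19² = -489.8052 / 361 = -1.356801108 eV

The ratio is:
E_2/E_19 = (-122.451300000) / (-1.356801108)
E_2/E_19 = (-489.8052/4) / (-489.8052/361)
E_2/E_19 = 361/4
E_2/E_19 = 90.250
(Note: the Z² factors cancel in the ratio.)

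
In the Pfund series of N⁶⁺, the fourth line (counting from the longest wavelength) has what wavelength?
67.2490 nm

The lines of a series are numbered from the longest wavelength (smallest ΔE) outward; the fourth line is the transition from n = n_f + 4 to n_f.
The Pfund series has all transitions ending at n_f = 5.

For N⁶⁺ (Z = 7), the fourth line (δ-line) is the jump from n = 9 to n = 5:
E_9 = -13.6057 × 7² / 9² = -8.230609 eV
E_5 = -13.6057 × 7² / 5² = -26.667172 eV
ΔE = E_9 - E_5 = 18.436563 eV

λ = hc/E = 1239.84 eV·nm / 18.436563 eV
λ = 67.2490 nm

This is the δ-line of the Pfund series in N⁶⁺.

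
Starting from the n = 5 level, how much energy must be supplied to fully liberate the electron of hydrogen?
0.544228 eV

The ionization energy is the energy needed to remove the electron completely (n → ∞).

For hydrogen, E_n = -13.6057 eV / n².

At n = 5: E_5 = -13.6057 / 5² = -0.544228000 eV
At n = ∞: E_∞ = 0 eV

Ionization energy = E_∞ - E_5 = 0 - (-0.544228000) = 0.544228000 eV
Ionization energy ≈ 0.544228 eV

This is also called the binding energy of the electron in state n = 5.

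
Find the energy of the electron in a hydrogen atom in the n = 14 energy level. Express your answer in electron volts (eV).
-0.06942 eV

The energy levels of a hydrogen-like atom are given by:
E_n = -13.6057 eV / n²

For n = 14:
E_14 = -13.6057 eV / 14²
E_14 = -13.6057 eV / 196
E_14 = -0.06942 eV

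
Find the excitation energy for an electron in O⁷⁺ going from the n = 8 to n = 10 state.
4.8981 eV

The energy levels of a hydrogen-like atom are E_n = -13.6057 Z² eV / n².

Energy at n = 8: E_8 = -13.6057 × 8² / 8² = -13.6057000 eV
Energy at n = 10: E_10 = -13.6057 × 8² / 10² = -8.7076480 eV

The excitation energy is the difference:
ΔE = E_10 - E_8
ΔE = -8.7076480 - (-13.6057000)
ΔE = 4.8981 eV

Since this is positive, energy must be absorbed (photon absorption).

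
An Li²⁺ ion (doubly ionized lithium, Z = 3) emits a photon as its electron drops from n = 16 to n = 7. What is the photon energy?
2.02068 eV

The energy levels are E_n = -13.6057 Z² eV / n².

Energy at n = 16: E_16 = -13.6057 × 3² / 16² = -0.47832539 eV
Energy at n = 7: E_7 = -13.6057 × 3² / 7² = -2.49900612 eV

For emission (electron falling to lower state), the photon energy is:
E_photon = E_16 - E_7 = |-0.47832539 - (-2.49900612)|
E_photon = 2.02068 eV

This energy is carried away by the emitted photon.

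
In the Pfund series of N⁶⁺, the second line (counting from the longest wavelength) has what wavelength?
94.92345 nm

The lines of a series are numbered from the longest wavelength (smallest ΔE) outward; the second line is the transition from n = n_f + 2 to n_f.
The Pfund series has all transitions ending at n_f = 5.

For N⁶⁺ (Z = 7), the second line (β-line) is the jump from n = 7 to n = 5:
E_7 = -13.6057 × 7² / 7² = -13.6057000 eV
E_5 = -13.6057 × 7² / 5² = -26.6671720 eV
ΔE = E_7 - E_5 = 13.0614720 eV

λ = hc/E = 1239.84 eV·nm / 13.0614720 eV
λ = 94.92345 nm

This is the β-line of the Pfund series in N⁶⁺.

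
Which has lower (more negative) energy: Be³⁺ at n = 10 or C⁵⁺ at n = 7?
C⁵⁺ at n = 7 (E = -9.99602 eV)

Using E_n = -13.6057 Z² / n² eV:

Be³⁺ (Z = 4) at n = 10:
E = -13.6057 × 4² / 10² = -13.6057 × 16 / 100 = -2.17691200 eV

C⁵⁺ (Z = 6) at n = 7:
E = -13.6057 × 6² / 7² = -13.6057 × 36 / 49 = -9.99602449 eV

Since -9.99602449 eV < -2.17691200 eV,
C⁵⁺ at n = 7 is more tightly bound (requires more energy to ionize).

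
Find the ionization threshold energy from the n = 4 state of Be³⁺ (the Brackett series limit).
13.60570 eV

The series limit corresponds to the transition from n = ∞ to n = 4.
This is the highest energy (shortest wavelength) transition in the Brackett series.

E_∞ = 0 eV
E_4 = -13.6057 × 4² / 4² = -13.60570 eV

Energy at series limit:
ΔE = E_∞ - E_4 = 0 - (-13.60570) = 13.60570 eV

This energy equals the ionization energy from the n = 4 state of Be³⁺.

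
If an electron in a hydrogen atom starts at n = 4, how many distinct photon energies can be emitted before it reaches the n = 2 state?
3

The electron can occupy levels n = 2, 3, ..., 4 during de-excitation — that is m = 4 - 2 + 1 = 3 distinct levels.

The number of distinct spectral lines equals the number of ways to choose 2 of these m levels (each pair gives one possible emission transition):

Number of lines = m(m-1)/2 = 3×2/2 = 3

These correspond to all possible transitions between the 3 levels:
4 → 3, 4 → 2, 3 → 2

Each transition produces a photon with a unique energy (and thus wavelength). This count does not depend on Z.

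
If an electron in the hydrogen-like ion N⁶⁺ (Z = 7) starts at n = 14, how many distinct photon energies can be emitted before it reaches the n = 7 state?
28

The electron can occupy levels n = 7, 8, ..., 14 during de-excitation — that is m = 14 - 7 + 1 = 8 distinct levels.

The number of distinct spectral lines equals the number of ways to choose 2 of these m levels (each pair gives one possible emission transition):

Number of lines = m(m-1)/2 = 8×7/2 = 28

These correspond to all possible transitions between the 8 levels:
14 → 13, 14 → 12, 14 → 11, 14 → 10, 14 → 9, 14 → 8, 14 → 7, 13 → 12...

Each transition produces a photon with a unique energy (and thus wavelength). This count does not depend on Z.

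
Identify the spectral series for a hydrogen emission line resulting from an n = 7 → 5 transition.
Pfund series

The spectral series in hydrogen are named based on the final (lower) energy level:
- Lyman series: n_final = 1 (ultraviolet)
- Balmer series: n_final = 2 (visible/near-UV)
- Paschen series: n_final = 3 (infrared)
- Brackett series: n_final = 4 (infrared)
- Pfund series: n_final = 5 (far infrared)

Since this transition ends at n = 5, it belongs to the Pfund series.

For reference, this 7 → 5 line has photon energy
ΔE = 13.6057 eV × (1/5² - 1/7²) = 0.266560653 eV,
corresponding to wavelength λ = hc/ΔE = 1239.84 eV·nm / 0.266560653 eV = 4651.249 nm in the far infrared region.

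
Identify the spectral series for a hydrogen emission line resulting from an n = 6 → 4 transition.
Brackett series

The spectral series in hydrogen are named based on the final (lower) energy level:
- Lyman series: n_final = 1 (ultraviolet)
- Balmer series: n_final = 2 (visible/near-UV)
- Paschen series: n_final = 3 (infrared)
- Brackett series: n_final = 4 (infrared)
- Pfund series: n_final = 5 (far infrared)

Since this transition ends at n = 4, it belongs to the Brackett series.

For reference, this 6 → 4 line has photon energy
ΔE = 13.6057 eV × (1/4² - 1/6²) = 0.472420139 eV,
corresponding to wavelength λ = hc/ΔE = 1239.84 eV·nm / 0.472420139 eV = 2624.444 nm in the infrared region.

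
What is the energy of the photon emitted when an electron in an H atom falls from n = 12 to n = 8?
0.11811 eV

The energy levels are E_n = -13.6057 eV / n².

Energy at n = 12: E_12 = -13.6057 / 12² = -0.09448403 eV
Energy at n = 8: E_8 = -13.6057 / 8² = -0.21258906 eV

For emission (electron falling to lower state), the photon energy is:
E_photon = E_12 - E_8 = |-0.09448403 - (-0.21258906)|
E_photon = 0.11811 eV

This energy is carried away by the emitted photon.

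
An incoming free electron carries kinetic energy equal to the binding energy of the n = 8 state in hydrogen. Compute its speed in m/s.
2.7346e+05 m/s (or 0.09122% of c)

The binding energy at n = 8 for hydrogen is:
E_8 = -13.6057/8² = -0.21258906 eV
|E_8| = 0.21258906 eV

Convert to Joules:
KE = 0.21258906 eV × (1.602177 × 10⁻¹⁹ J/eV) = 3.406053e-20 J

Using KE = ½mv²:
v = √(2·KE/m_e)
v = √(2 × 3.406053e-20 J / 9.10938 × 10⁻³¹ kg)
v = 2.7346e+05 m/s

This is approximately 0.09122% the speed of light.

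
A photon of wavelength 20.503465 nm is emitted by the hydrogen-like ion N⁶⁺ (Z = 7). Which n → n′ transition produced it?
n = 7 → n = 3

First, find the photon energy from the wavelength (hc = 1239.84 eV·nm):
E = hc/λ = 1239.84 eV·nm / 20.503465 nm = 60.469779 eV

The energy levels of N⁶⁺ satisfy E_n = -13.6057 × 7² / n² eV, so an emission n_i → n_f releases
ΔE = 13.6057 × 7² × (1/n_f² − 1/n_i²) eV.

Setting ΔE equal to the photon energy:
1/n_f² − 1/n_i² = 60.469779 / (13.6057 × 7²) = 0.090702950

Since 1/n_i² must be positive, we need 1/n_f² > 0.090702950, i.e. n_f ≤ 3. For each allowed n_f, solve n_i = (1/n_f² − 0.090702950)^(−1/2) and check whether it is a whole number:
  n_f = 1: 1/n_i² = 1.000000000 − 0.090702950 = 0.909297050 → n_i = 1.049  (not an integer) ✗
  n_f = 2: 1/n_i² = 0.250000000 − 0.090702950 = 0.159297050 → n_i = 2.506  (not an integer) ✗
  n_f = 3: 1/n_i² = 0.111111111 − 0.090702950 = 0.020408161 → n_i = 7.000  → integer, n_i = 7 ✓

Only n_f = 3 gives an integer upper level, n_i = 7.

The transition is from n = 7 to n = 3 (emission).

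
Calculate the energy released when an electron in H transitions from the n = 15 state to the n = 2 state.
3.34096 eV

The energy levels are E_n = -13.6057 eV / n².

Energy at n = 15: E_15 = -13.6057 / 15² = -0.06046978 eV
Energy at n = 2: E_2 = -13.6057 / 2² = -3.40142500 eV

For emission (electron falling to lower state), the photon energy is:
E_photon = E_15 - E_2 = |-0.06046978 - (-3.40142500)|
E_photon = 3.34096 eV

This energy is carried away by the emitted photon.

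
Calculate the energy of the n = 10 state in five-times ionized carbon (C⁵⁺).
-4.8981 eV

For hydrogen-like ions, the energy levels scale with Z²:
E_n = -13.6057 Z² / n² eV

For C⁵⁺ (Z = 6) at n = 10:
E_10 = -13.6057 × 6² / 10²
E_10 = -13.6057 × 36 / 100
E_10 = -489.8052 / 100
E_10 = -4.8981 eV

The energy is 36 times more negative than hydrogen at the same n due to the stronger nuclear charge.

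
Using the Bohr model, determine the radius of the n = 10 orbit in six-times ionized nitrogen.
0.75597 nm (or 7.55967 Å)

The Bohr radius formula is:
r_n = n² a₀ / Z

where a₀ = 0.05291772 nm is the Bohr radius.

For N⁶⁺ (Z = 7) at n = 10:
r_10 = 10² × 0.05291772 nm / 7
r_10 = 100 × 0.05291772 nm / 7
r_10 = 5.291772 nm / 7
r_10 = 0.75597 nm

The electron orbits at approximately 0.75597 nm from the nucleus.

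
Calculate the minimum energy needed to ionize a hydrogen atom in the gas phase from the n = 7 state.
0.27767 eV

The ionization energy is the energy needed to remove the electron completely (n → ∞).

For hydrogen, E_n = -13.6057 eV / n².

At n = 7: E_7 = -13.6057 / 7² = -0.27766735 eV
At n = ∞: E_∞ = 0 eV

Ionization energy = E_∞ - E_7 = 0 - (-0.27766735) = 0.27766735 eV
Ionization energy ≈ 0.27767 eV

This is also called the binding energy of the electron in state n = 7.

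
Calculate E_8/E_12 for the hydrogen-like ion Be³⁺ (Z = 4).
2.25

Using E_n = -13.6057 Z² / n² eV with Z = 4:

E_8 = -13.6057 × 4² / 8² = -217.6912 / 64 = -3.40142500 eV
E_12 = -13.6057 × 4² / 12² = -217.6912 / 144 = -1.51174444 eV

The ratio is:
E_8/E_12 = (-3.40142500) / (-1.51174444)
E_8/E_12 = (-217.6912/64) / (-217.6912/144)
E_8/E_12 = 144/64
E_8/E_12 = 2.25
(Note: the Z² factors cancel in the ratio.)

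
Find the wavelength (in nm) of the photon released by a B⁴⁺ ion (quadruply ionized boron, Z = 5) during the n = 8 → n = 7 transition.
762.061 nm

First, find the transition energy using E_n = -13.6057 Z² / n² eV:
E_8 = -13.6057 × 5² / 8² = -5.3147266 eV
E_7 = -13.6057 × 5² / 7² = -6.9416837 eV

Photon energy: |ΔE| = |E_7 - E_8| = 1.6269571 eV

Convert to wavelength using E = hc/λ with hc = 1239.84 eV·nm:
λ = hc/E = 1239.84 eV·nm / 1.6269571 eV
λ = 762.061 nm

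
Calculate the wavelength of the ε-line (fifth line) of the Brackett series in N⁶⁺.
37.080 nm

The lines of a series are numbered from the longest wavelength (smallest ΔE) outward; the fifth line is the transition from n = n_f + 5 to n_f.
The Brackett series has all transitions ending at n_f = 4.

For N⁶⁺ (Z = 7), the fifth line (ε-line) is the jump from n = 9 to n = 4:
E_9 = -13.6057 × 7² / 9² = -8.23061 eV
E_4 = -13.6057 × 7² / 4² = -41.66746 eV
ΔE = E_9 - E_4 = 33.43685 eV

λ = hc/E = 1239.84 eV·nm / 33.43685 eV
λ = 37.080 nm

This is the ε-line of the Brackett series in N⁶⁺.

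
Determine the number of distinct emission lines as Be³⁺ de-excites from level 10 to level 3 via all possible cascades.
28

The electron can occupy levels n = 3, 4, ..., 10 during de-excitation — that is m = 10 - 3 + 1 = 8 distinct levels.

The number of distinct spectral lines equals the number of ways to choose 2 of these m levels (each pair gives one possible emission transition):

Number of lines = m(m-1)/2 = 8×7/2 = 28

These correspond to all possible transitions between the 8 levels:
10 → 9, 10 → 8, 10 → 7, 10 → 6, 10 → 5, 10 → 4, 10 → 3, 9 → 8...

Each transition produces a photon with a unique energy (and thus wavelength). This count does not depend on Z.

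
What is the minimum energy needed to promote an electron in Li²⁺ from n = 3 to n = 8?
11.69 eV

The energy levels of a hydrogen-like atom are E_n = -13.6057 Z² eV / n².

Energy at n = 3: E_3 = -13.6057 × 3² / 3² = -13.60570 eV
Energy at n = 8: E_8 = -13.6057 × 3² / 8² = -1.91330 eV

The excitation energy is the difference:
ΔE = E_8 - E_3
ΔE = -1.91330 - (-13.60570)
ΔE = 11.69 eV

Since this is positive, energy must be absorbed (photon absorption).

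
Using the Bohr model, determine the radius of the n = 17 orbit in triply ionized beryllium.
3.82331 nm (or 38.23305 Å)

The Bohr radius formula is:
r_n = n² a₀ / Z

where a₀ = 0.05291772 nm is the Bohr radius.

For Be³⁺ (Z = 4) at n = 17:
r_17 = 17² × 0.05291772 nm / 4
r_17 = 289 × 0.05291772 nm / 4
r_17 = 15.293221 nm / 4
r_17 = 3.82331 nm

The electron orbits at approximately 3.82331 nm from the nucleus.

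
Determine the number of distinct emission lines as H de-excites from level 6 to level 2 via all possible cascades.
10

The electron can occupy levels n = 2, 3, ..., 6 during de-excitation — that is m = 6 - 2 + 1 = 5 distinct levels.

The number of distinct spectral lines equals the number of ways to choose 2 of these m levels (each pair gives one possible emission transition):

Number of lines = m(m-1)/2 = 5×4/2 = 10

These correspond to all possible transitions between the 5 levels:
6 → 5, 6 → 4, 6 → 3, 6 → 2, 5 → 4, 5 → 3, 5 → 2, 4 → 3...

Each transition produces a photon with a unique energy (and thus wavelength). This count does not depend on Z.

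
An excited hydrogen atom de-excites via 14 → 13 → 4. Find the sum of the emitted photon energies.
0.7809 eV

The energy levels of hydrogen are E_n = -13.6057 / n² eV.

First transition (14 → 13):
ΔE₁ = |E_13 - E_14|
ΔE₁ = |-0.0805071006 - (-0.0694168367)| = 0.0110903 eV

Second transition (13 → 4):
ΔE₂ = |E_4 - E_13|
ΔE₂ = |-0.8503562500 - (-0.0805071006)| = 0.7698491 eV

Total energy released:
E_total = ΔE₁ + ΔE₂ = 0.0110903 + 0.7698491 = 0.7809 eV

Note: This equals the direct transition 14 → 4: 0.7809 eV ✓
Energy is conserved regardless of the path taken.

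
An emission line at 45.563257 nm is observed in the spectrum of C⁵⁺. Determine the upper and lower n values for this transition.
n = 12 → n = 4

First, find the photon energy from the wavelength (hc = 1239.84 eV·nm):
E = hc/λ = 1239.84 eV·nm / 45.563257 nm = 27.211400 eV

The energy levels of C⁵⁺ satisfy E_n = -13.6057 × 6² / n² eV, so an emission n_i → n_f releases
ΔE = 13.6057 × 6² × (1/n_f² − 1/n_i²) eV.

Setting ΔE equal to the photon energy:
1/n_f² − 1/n_i² = 27.211400 / (13.6057 × 6²) = 0.055555556

Since 1/n_i² must be positive, we need 1/n_f² > 0.055555556, i.e. n_f ≤ 4. For each allowed n_f, solve n_i = (1/n_f² − 0.055555556)^(−1/2) and check whether it is a whole number:
  n_f = 1: 1/n_i² = 1.000000000 − 0.055555556 = 0.944444444 → n_i = 1.029  (not an integer) ✗
  n_f = 2: 1/n_i² = 0.250000000 − 0.055555556 = 0.194444444 → n_i = 2.268  (not an integer) ✗
  n_f = 3: 1/n_i² = 0.111111111 − 0.055555556 = 0.055555555 → n_i = 4.243  (not an integer) ✗
  n_f = 4: 1/n_i² = 0.062500000 − 0.055555556 = 0.006944444 → n_i = 12.000  → integer, n_i = 12 ✓

Only n_f = 4 gives an integer upper level, n_i = 12.

The transition is from n = 12 to n = 4 (emission).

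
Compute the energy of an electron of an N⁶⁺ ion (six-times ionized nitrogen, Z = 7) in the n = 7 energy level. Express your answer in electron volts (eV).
-13.606 eV

The energy levels of a hydrogen-like atom are given by:
E_n = -13.6057 Z² / n² eV  (with Z = 7 for N⁶⁺)

For n = 7:
E_7 = -13.6057 × 7² / 7²
E_7 = -13.6057 × 49 / 49
E_7 = -13.606 eV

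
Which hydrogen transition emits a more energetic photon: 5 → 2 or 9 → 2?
9 → 2

Calculate the energy for each transition:

Transition 5 → 2:
ΔE₁ = |E_2 - E_5| = |-13.6057/2² - (-13.6057/5²)|
ΔE₁ = |-3.401425000000 - (-0.544228000000)| = 2.857197000 eV

Transition 9 → 2:
ΔE₂ = |E_2 - E_9| = |-13.6057/2² - (-13.6057/9²)|
ΔE₂ = |-3.401425000000 - (-0.167971604938)| = 3.233453395 eV

Since 3.233453395 eV > 2.857197000 eV, the transition 9 → 2 emits the more energetic photon.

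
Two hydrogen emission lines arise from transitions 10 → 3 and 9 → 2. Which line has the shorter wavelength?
9 → 2

Calculate the energy for each transition:

Transition 10 → 3:
ΔE₁ = |E_3 - E_10| = |-13.6057/3² - (-13.6057/10²)|
ΔE₁ = |-1.51174444444 - (-0.13605700000)| = 1.37568744 eV

Transition 9 → 2:
ΔE₂ = |E_2 - E_9| = |-13.6057/2² - (-13.6057/9²)|
ΔE₂ = |-3.40142500000 - (-0.16797160494)| = 3.23345340 eV

Since 3.23345340 eV > 1.37568744 eV, the transition 9 → 2 emits the more energetic photon.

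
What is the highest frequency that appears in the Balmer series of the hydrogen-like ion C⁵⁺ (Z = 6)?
2.96086e+16 Hz

The series limit corresponds to the transition from n = ∞ to n = 2.
This is the highest energy (shortest wavelength) transition in the Balmer series.

E_∞ = 0 eV
E_2 = -13.6057 × 6² / 2² = -122.45130000 eV

Energy at series limit:
ΔE = E_∞ - E_2 = 0 - (-122.45130000) = 122.45130000 eV
E = 122.45130000 eV × (1.602177 × 10⁻¹⁹ J/eV) = 1.9618866e-17 J
f = E/h = 1.9618866e-17 J / (6.62607 × 10⁻³⁴ J·s) = 2.96086e+16 Hz

This energy equals the ionization energy from the n = 2 state of C⁵⁺.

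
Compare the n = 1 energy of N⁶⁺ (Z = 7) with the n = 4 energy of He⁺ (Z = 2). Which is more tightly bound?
N⁶⁺ at n = 1 (E = -666.679 eV)

Using E_n = -13.6057 Z² / n² eV:

N⁶⁺ (Z = 7) at n = 1:
E = -13.6057 × 7² / 1² = -13.6057 × 49 / 1 = -666.679300 eV

He⁺ (Z = 2) at n = 4:
E = -13.6057 × 2² / 4² = -13.6057 × 4 / 16 = -3.401425 eV

Since -666.679300 eV < -3.401425 eV,
N⁶⁺ at n = 1 is more tightly bound (requires more energy to ionize).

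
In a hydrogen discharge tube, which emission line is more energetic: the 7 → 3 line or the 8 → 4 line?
7 → 3

Calculate the energy for each transition:

Transition 7 → 3:
ΔE₁ = |E_3 - E_7| = |-13.6057/3² - (-13.6057/7²)|
ΔE₁ = |-1.511744444444 - (-0.277667346939)| = 1.234077098 eV

Transition 8 → 4:
ΔE₂ = |E_4 - E_8| = |-13.6057/4² - (-13.6057/8²)|
ΔE₂ = |-0.850356250000 - (-0.212589062500)| = 0.637767188 eV

Since 1.234077098 eV > 0.637767188 eV, the transition 7 → 3 emits the more energetic photon.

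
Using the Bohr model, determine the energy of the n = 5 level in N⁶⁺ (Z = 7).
-26.667172 eV

For hydrogen-like ions, the energy levels scale with Z²:
E_n = -13.6057 Z² / n² eV

For N⁶⁺ (Z = 7) at n = 5:
E_5 = -13.6057 × 7² / 5²
E_5 = -13.6057 × 49 / 25
E_5 = -666.6793 / 25
E_5 = -26.667172 eV

The energy is 49 times more negative than hydrogen at the same n due to the stronger nuclear charge.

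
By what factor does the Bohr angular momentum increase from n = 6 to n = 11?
1.8333

In the Bohr model, L_n = nℏ, so the ratio is purely the ratio of quantum numbers:

L_11/L_6 = 11ℏ / 6ℏ = 11/6 = 1.8333

The angular momentum scales linearly with n.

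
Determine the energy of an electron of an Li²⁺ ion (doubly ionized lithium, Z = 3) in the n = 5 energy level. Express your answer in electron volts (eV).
-4.90 eV

The energy levels of a hydrogen-like atom are given by:
E_n = -13.6057 Z² / n² eV  (with Z = 3 for Li²⁺)

For n = 5:
E_5 = -13.6057 × 3² / 5²
E_5 = -13.6057 × 9 / 25
E_5 = -4.90 eV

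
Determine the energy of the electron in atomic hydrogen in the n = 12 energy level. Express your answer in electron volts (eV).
-0.094 eV

The energy levels of a hydrogen-like atom are given by:
E_n = -13.6057 eV / n²

For n = 12:
E_12 = -13.6057 eV / 12²
E_12 = -13.6057 eV / 144
E_12 = -0.094 eV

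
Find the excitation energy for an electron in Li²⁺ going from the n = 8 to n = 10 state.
0.688789 eV

The energy levels of a hydrogen-like atom are E_n = -13.6057 Z² eV / n².

Energy at n = 8: E_8 = -13.6057 × 3² / 8² = -1.913301563 eV
Energy at n = 10: E_10 = -13.6057 × 3² / 10² = -1.224513000 eV

The excitation energy is the difference:
ΔE = E_10 - E_8
ΔE = -1.224513000 - (-1.913301563)
ΔE = 0.688789 eV

Since this is positive, energy must be absorbed (photon absorption).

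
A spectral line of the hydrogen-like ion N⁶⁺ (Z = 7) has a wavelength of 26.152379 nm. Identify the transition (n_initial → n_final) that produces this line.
n = 5 → n = 3

First, find the photon energy from the wavelength (hc = 1239.84 eV·nm):
E = hc/λ = 1239.84 eV·nm / 26.152379 nm = 47.408307 eV

The energy levels of N⁶⁺ satisfy E_n = -13.6057 × 7² / n² eV, so an emission n_i → n_f releases
ΔE = 13.6057 × 7² × (1/n_f² − 1/n_i²) eV.

Setting ΔE equal to the photon energy:
1/n_f² − 1/n_i² = 47.408307 / (13.6057 × 7²) = 0.071111113

Since 1/n_i² must be positive, we need 1/n_f² > 0.071111113, i.e. n_f ≤ 3. For each allowed n_f, solve n_i = (1/n_f² − 0.071111113)^(−1/2) and check whether it is a whole number:
  n_f = 1: 1/n_i² = 1.000000000 − 0.071111113 = 0.928888887 → n_i = 1.038  (not an integer) ✗
  n_f = 2: 1/n_i² = 0.250000000 − 0.071111113 = 0.178888887 → n_i = 2.364  (not an integer) ✗
  n_f = 3: 1/n_i² = 0.111111111 − 0.071111113 = 0.039999998 → n_i = 5.000  → integer, n_i = 5 ✓

Only n_f = 3 gives an integer upper level, n_i = 5.

The transition is from n = 5 to n = 3 (emission).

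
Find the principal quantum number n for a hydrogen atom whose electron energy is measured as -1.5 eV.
n = 3

The exact energy levels follow E_n = -13.6057 eV / n².

The measured value (-1.5 eV) is reported to only 2 significant figures, so we must test candidate n values and see which one matches to that precision.

Candidate energies:
  n = 1:  E = -13.6057/1² = -13.60570 eV
  n = 2:  E = -13.6057/2² = -3.40143 eV
  n = 3:  E = -13.6057/3² = -1.51174 eV  ← matches
  n = 4:  E = -13.6057/4² = -0.85036 eV
  n = 5:  E = -13.6057/5² = -0.54423 eV

Checking against the measurement of -1.5 eV (2 sig figs), only n = 3 agrees:
E_3 = -1.51174 eV, which rounds to -1.5 eV ✓

Therefore n = 3.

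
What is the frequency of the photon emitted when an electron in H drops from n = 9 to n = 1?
3.249e+15 Hz

First, find the transition energy:
E_9 = -13.6057 / 9² = -0.1679716 eV
E_1 = -13.6057 / 1² = -13.6057000 eV
|ΔE| = |E_1 - E_9| = 13.4377284 eV

Convert to Joules: E = 13.4377284 eV × (1.602177 × 10⁻¹⁹ J/eV) = 2.15296e-18 J

Using E = hf:
f = E/h = 2.15296e-18 J / (6.62607 × 10⁻³⁴ J·s)
f = 3.249e+15 Hz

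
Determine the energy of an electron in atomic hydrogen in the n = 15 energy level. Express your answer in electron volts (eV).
-0.06047 eV

The energy levels of a hydrogen-like atom are given by:
E_n = -13.6057 eV / n²

For n = 15:
E_15 = -13.6057 eV / 15²
E_15 = -13.6057 eV / 225
E_15 = -0.06047 eV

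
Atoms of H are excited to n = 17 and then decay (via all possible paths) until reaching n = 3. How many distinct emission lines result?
105

The electron can occupy levels n = 3, 4, ..., 17 during de-excitation — that is m = 17 - 3 + 1 = 15 distinct levels.

The number of distinct spectral lines equals the number of ways to choose 2 of these m levels (each pair gives one possible emission transition):

Number of lines = m(m-1)/2 = 15×14/2 = 105

These correspond to all possible transitions between the 15 levels:
17 → 16, 17 → 15, 17 → 14, 17 → 13, 17 → 12, 17 → 11, 17 → 10, 17 → 9...

Each transition produces a photon with a unique energy (and thus wavelength). This count does not depend on Z.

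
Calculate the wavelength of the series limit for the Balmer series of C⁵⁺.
10.125168 nm

The series limit corresponds to the transition from n = ∞ to n = 2.
This is the highest energy (shortest wavelength) transition in the Balmer series.

E_∞ = 0 eV
E_2 = -13.6057 × 6² / 2² = -122.45130000 eV

Energy at series limit:
ΔE = E_∞ - E_2 = 0 - (-122.45130000) = 122.45130000 eV
λ = hc/E = 1239.84 eV·nm / 122.45130000 eV = 10.125168 nm

This energy equals the ionization energy from the n = 2 state of C⁵⁺.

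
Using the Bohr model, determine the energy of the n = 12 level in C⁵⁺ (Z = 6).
-3.40143 eV

For hydrogen-like ions, the energy levels scale with Z²:
E_n = -13.6057 Z² / n² eV

For C⁵⁺ (Z = 6) at n = 12:
E_12 = -13.6057 × 6² / 12²
E_12 = -13.6057 × 36 / 144
E_12 = -489.8052 / 144
E_12 = -3.40143 eV

The energy is 36 times more negative than hydrogen at the same n due to the stronger nuclear charge.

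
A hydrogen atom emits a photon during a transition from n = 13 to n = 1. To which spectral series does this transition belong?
Lyman series

The spectral series in hydrogen are named based on the final (lower) energy level:
- Lyman series: n_final = 1 (ultraviolet)
- Balmer series: n_final = 2 (visible/near-UV)
- Paschen series: n_final = 3 (infrared)
- Brackett series: n_final = 4 (infrared)
- Pfund series: n_final = 5 (far infrared)

Since this transition ends at n = 1, it belongs to the Lyman series.

For reference, this 13 → 1 line has photon energy
ΔE = 13.6057 eV × (1/1² - 1/13²) = 13.52519 eV,
corresponding to wavelength λ = hc/ΔE = 1239.84 eV·nm / 13.52519 eV = 91.669 nm in the ultraviolet region.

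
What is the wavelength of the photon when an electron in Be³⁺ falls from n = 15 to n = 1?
5.7208 nm

First, find the transition energy using E_n = -13.6057 Z² / n² eV:
E_15 = -13.6057 × 4² / 15² = -0.967516 eV
E_1 = -13.6057 × 4² / 1² = -217.691200 eV

Photon energy: |ΔE| = |E_1 - E_15| = 216.723684 eV

Convert to wavelength using E = hc/λ with hc = 1239.84 eV·nm:
λ = hc/E = 1239.84 eV·nm / 216.723684 eV
λ = 5.7208 nm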